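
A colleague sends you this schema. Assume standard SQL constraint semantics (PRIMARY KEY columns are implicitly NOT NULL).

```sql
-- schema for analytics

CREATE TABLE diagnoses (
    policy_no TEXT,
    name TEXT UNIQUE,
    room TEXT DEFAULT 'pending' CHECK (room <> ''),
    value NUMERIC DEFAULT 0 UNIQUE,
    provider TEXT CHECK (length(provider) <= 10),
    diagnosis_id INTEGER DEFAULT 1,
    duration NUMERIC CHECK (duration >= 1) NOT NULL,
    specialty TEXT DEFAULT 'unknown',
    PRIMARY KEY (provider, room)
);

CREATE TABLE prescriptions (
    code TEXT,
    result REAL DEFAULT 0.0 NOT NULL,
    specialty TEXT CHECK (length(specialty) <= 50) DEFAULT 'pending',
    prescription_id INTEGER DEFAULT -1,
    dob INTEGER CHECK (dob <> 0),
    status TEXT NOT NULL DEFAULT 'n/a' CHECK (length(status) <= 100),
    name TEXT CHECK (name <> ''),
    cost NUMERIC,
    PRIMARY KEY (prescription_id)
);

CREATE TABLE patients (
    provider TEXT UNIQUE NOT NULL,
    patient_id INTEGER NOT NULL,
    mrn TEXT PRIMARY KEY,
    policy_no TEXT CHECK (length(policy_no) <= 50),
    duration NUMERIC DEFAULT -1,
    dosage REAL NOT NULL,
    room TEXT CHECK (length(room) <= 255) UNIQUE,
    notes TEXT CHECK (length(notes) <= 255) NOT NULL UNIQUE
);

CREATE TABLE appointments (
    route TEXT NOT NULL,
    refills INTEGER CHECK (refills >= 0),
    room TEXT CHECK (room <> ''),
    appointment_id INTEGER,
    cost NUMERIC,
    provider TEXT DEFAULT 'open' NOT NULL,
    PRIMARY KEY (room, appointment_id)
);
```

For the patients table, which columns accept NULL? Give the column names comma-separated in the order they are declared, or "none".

policy_no, duration, room

- provider: declared NOT NULL → not nullable.
- patient_id: declared NOT NULL → not nullable.
- mrn: part of the PRIMARY KEY, which implies NOT NULL → not nullable.
- policy_no: CHECK does not forbid NULL (a CHECK constraint passes when its expression is NULL) → nullable.
- duration: DEFAULT only fills an omitted column; an explicit NULL is still allowed → nullable.
- dosage: declared NOT NULL → not nullable.
- room: CHECK does not forbid NULL (a CHECK constraint passes when its expression is NULL) → nullable.
- notes: declared NOT NULL → not nullable.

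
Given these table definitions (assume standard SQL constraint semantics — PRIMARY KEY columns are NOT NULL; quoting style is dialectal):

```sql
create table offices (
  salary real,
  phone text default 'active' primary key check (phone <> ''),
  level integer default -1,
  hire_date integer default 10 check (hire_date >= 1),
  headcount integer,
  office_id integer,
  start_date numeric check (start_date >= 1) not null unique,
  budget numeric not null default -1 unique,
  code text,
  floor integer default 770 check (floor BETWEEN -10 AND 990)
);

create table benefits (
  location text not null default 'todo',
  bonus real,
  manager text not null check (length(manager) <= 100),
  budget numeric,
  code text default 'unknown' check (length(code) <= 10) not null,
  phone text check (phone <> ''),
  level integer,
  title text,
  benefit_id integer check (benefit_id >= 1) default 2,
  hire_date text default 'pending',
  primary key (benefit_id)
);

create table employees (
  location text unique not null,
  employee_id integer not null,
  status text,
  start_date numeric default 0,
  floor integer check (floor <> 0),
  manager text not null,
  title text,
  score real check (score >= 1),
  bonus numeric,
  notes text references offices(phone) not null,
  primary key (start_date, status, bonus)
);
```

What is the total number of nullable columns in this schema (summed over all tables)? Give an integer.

16

offices: 7 nullable (salary, level, hire_date, headcount, office_id, code, floor — PK (phone) and explicit NOT NULL columns excluded).
benefits: 6 nullable (bonus, budget, phone, level, title, hire_date — PK (benefit_id) and explicit NOT NULL columns excluded).
employees: 3 nullable (floor, title, score — PK (start_date, status, bonus) and explicit NOT NULL columns excluded).
Total: 7 + 6 + 3 = 16.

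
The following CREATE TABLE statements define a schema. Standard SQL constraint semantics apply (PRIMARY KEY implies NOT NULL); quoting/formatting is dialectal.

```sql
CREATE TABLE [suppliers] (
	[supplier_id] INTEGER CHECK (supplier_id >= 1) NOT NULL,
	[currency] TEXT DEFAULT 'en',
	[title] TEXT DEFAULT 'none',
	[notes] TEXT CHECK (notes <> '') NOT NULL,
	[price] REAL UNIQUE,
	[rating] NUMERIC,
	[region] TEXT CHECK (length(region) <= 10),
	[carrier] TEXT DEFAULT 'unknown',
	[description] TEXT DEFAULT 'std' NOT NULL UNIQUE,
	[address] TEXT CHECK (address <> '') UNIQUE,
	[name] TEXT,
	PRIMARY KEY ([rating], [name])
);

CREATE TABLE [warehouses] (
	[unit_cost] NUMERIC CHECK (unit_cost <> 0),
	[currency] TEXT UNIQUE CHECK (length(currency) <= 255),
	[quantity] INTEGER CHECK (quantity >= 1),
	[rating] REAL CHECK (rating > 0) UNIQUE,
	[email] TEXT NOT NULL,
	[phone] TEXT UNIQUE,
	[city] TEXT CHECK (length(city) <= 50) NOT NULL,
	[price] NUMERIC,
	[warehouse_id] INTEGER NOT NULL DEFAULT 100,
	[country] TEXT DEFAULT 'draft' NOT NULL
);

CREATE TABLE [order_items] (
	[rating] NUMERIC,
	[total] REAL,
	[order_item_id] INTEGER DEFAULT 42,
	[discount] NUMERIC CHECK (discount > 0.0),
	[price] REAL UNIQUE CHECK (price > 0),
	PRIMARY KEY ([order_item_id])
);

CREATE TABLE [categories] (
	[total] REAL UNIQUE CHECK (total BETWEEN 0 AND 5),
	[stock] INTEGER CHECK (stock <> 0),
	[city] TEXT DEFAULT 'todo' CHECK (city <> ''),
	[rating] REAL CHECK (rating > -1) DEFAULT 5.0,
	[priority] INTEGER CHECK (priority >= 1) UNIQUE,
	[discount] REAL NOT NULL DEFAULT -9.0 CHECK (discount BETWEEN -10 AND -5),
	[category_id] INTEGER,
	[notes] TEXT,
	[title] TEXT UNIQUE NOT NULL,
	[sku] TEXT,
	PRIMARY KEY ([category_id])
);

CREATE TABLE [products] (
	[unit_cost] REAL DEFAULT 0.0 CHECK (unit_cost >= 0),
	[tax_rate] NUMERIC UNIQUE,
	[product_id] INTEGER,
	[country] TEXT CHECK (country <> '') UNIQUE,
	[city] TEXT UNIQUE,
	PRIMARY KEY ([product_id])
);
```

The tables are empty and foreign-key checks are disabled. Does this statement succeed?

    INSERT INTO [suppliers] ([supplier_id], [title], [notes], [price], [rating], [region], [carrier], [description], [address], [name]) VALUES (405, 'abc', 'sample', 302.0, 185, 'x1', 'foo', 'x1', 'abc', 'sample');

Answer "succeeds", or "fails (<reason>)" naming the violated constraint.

succeeds

NOT NULL columns: description is supplied; name is supplied; notes is supplied; rating is supplied; supplier_id is supplied.
CHECK constraints: 405 satisfies (supplier_id >= 1); 'sample' satisfies (notes <> ''); 'x1' satisfies (length(region) <= 10); 'abc' satisfies (address <> '').
No constraint is violated.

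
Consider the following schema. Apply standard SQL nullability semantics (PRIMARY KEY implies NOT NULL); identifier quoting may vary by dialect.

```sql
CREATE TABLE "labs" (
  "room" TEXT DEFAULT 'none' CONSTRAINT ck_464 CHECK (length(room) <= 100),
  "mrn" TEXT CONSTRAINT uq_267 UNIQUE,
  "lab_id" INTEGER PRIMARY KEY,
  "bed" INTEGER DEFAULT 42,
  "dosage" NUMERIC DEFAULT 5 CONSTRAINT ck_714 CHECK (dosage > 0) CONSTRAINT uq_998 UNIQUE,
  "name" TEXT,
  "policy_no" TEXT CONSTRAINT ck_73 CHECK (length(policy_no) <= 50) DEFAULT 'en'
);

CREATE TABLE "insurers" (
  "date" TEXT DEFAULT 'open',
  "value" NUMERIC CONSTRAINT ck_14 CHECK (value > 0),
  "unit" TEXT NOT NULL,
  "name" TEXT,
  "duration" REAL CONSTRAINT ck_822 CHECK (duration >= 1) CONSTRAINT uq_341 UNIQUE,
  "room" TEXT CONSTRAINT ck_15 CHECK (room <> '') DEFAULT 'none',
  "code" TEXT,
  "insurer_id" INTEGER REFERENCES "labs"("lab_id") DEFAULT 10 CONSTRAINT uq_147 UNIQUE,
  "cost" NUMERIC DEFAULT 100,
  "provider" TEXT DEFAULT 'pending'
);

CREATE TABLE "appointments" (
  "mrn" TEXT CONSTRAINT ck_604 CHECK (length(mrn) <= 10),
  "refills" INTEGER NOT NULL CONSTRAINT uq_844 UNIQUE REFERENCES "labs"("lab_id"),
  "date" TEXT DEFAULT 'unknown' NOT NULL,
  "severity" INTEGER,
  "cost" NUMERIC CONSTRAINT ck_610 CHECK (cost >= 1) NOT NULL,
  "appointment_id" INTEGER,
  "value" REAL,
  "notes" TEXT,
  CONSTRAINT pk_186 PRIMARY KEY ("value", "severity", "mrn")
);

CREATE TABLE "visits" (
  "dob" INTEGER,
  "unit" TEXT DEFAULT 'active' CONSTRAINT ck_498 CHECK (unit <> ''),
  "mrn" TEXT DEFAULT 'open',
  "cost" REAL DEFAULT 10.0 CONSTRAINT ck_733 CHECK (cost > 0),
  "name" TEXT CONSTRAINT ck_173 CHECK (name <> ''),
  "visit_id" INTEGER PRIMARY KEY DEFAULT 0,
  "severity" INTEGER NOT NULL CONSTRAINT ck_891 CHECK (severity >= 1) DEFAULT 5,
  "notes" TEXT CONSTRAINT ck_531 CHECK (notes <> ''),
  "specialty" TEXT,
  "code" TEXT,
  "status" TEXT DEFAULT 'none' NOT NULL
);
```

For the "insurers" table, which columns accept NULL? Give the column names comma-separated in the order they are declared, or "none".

date, value, name, duration, room, code, insurer_id, cost, provider

- date: DEFAULT only fills an omitted column; an explicit NULL is still allowed → nullable.
- value: CHECK does not forbid NULL (a CHECK constraint passes when its expression is NULL) → nullable.
- unit: declared NOT NULL → not nullable.
- name: no NOT NULL constraint applies → nullable.
- duration: CHECK does not forbid NULL (a CHECK constraint passes when its expression is NULL) → nullable.
- room: CHECK does not forbid NULL (a CHECK constraint passes when its expression is NULL) → nullable.
- code: no NOT NULL constraint applies → nullable.
- insurer_id: a foreign key column may be NULL unless separately constrained → nullable.
- cost: DEFAULT only fills an omitted column; an explicit NULL is still allowed → nullable.
- provider: DEFAULT only fills an omitted column; an explicit NULL is still allowed → nullable.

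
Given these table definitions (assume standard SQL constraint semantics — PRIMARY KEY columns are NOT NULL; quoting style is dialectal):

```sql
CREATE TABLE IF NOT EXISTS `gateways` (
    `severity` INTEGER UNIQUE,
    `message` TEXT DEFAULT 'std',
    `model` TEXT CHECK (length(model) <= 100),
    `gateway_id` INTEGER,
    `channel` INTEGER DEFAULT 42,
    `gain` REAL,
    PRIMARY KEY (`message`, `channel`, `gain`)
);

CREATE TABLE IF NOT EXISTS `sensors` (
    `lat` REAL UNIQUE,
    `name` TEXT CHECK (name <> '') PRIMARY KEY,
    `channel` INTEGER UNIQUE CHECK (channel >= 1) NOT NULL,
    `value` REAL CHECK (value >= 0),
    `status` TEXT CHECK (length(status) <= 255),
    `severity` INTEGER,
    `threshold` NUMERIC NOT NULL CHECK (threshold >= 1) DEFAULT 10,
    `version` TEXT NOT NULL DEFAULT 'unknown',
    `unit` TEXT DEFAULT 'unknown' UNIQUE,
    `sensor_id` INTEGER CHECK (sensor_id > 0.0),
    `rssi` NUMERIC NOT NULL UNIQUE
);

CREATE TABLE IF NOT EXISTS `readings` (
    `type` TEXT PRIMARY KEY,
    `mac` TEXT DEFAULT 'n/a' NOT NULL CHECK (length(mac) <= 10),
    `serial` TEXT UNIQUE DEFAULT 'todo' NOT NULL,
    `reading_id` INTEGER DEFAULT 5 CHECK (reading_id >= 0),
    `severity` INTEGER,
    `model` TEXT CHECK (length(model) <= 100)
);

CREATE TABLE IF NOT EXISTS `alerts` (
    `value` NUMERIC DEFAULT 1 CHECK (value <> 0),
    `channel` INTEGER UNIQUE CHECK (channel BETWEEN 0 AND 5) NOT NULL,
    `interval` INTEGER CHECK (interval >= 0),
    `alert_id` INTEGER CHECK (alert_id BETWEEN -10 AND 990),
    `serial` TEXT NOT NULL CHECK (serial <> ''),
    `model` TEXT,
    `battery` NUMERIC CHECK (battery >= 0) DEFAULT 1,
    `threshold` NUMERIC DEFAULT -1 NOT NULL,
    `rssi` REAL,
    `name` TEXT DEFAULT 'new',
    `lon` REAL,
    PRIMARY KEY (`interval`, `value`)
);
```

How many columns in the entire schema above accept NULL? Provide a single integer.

gateways: 3 nullable (severity, model, gateway_id — PK (message, channel, gain) and explicit NOT NULL columns excluded).
sensors: 6 nullable (lat, value, status, severity, unit, sensor_id — PK (name) and explicit NOT NULL columns excluded).
readings: 3 nullable (reading_id, severity, model — PK (type) and explicit NOT NULL columns excluded).
alerts: 6 nullable (alert_id, model, battery, rssi, name, lon — PK (interval, value) and explicit NOT NULL columns excluded).
Total: 3 + 6 + 3 + 6 = 18.

18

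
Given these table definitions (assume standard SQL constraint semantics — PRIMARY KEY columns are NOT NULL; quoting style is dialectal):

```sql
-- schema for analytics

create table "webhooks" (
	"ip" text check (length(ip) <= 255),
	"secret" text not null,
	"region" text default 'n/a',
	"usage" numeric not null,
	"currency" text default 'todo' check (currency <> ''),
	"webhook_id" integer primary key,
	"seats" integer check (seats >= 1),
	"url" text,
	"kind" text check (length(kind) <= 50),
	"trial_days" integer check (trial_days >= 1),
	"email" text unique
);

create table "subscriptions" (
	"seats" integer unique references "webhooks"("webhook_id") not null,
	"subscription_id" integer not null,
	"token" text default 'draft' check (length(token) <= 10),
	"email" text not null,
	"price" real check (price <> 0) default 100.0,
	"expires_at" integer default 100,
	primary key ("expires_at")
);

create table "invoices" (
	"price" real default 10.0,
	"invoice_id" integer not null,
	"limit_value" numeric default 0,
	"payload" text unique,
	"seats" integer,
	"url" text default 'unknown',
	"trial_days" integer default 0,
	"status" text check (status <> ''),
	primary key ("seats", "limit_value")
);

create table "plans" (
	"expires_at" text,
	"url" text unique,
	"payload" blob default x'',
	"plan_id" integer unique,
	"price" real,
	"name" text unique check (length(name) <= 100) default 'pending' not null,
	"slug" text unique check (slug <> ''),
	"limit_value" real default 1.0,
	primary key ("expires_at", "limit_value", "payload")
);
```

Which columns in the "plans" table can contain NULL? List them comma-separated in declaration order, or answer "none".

- expires_at: part of the PRIMARY KEY, which implies NOT NULL → not nullable.
- url: UNIQUE does not imply NOT NULL → nullable.
- payload: part of the PRIMARY KEY, which implies NOT NULL → not nullable.
- plan_id: UNIQUE does not imply NOT NULL → nullable.
- price: no NOT NULL constraint applies → nullable.
- name: declared NOT NULL → not nullable.
- slug: CHECK does not forbid NULL (a CHECK constraint passes when its expression is NULL) → nullable.
- limit_value: part of the PRIMARY KEY, which implies NOT NULL → not nullable.

url, plan_id, price, slug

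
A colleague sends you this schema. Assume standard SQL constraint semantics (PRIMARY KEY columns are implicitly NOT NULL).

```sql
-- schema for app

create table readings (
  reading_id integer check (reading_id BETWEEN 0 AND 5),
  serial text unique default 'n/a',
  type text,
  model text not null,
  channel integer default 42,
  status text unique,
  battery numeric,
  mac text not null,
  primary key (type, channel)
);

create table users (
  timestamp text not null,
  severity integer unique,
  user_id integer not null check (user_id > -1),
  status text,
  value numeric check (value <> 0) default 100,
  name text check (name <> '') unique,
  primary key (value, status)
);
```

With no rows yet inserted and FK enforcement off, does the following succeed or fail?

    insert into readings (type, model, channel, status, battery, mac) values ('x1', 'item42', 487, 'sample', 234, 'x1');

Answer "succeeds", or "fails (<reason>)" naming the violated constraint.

NOT NULL columns: channel is supplied; mac is supplied; model is supplied; type is supplied.
No constraint is violated.

succeeds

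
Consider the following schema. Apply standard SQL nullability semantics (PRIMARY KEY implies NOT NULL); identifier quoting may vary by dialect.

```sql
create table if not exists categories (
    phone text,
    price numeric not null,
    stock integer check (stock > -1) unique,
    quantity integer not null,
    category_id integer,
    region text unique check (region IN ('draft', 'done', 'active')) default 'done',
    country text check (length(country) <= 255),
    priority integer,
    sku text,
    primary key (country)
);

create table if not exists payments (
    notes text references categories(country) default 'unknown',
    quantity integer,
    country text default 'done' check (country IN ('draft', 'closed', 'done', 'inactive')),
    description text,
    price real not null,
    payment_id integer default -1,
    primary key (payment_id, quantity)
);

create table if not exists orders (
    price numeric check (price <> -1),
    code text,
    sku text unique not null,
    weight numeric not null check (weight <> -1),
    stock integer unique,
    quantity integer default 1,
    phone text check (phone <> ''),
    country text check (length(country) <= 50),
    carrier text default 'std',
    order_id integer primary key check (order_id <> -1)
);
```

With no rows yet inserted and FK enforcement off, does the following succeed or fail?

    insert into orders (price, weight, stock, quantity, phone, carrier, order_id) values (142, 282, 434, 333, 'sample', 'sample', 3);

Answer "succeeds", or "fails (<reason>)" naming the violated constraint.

sku is omitted from the column list and has no DEFAULT, so it would receive NULL.
But sku is declared NOT NULL.

fails (NOT NULL on sku)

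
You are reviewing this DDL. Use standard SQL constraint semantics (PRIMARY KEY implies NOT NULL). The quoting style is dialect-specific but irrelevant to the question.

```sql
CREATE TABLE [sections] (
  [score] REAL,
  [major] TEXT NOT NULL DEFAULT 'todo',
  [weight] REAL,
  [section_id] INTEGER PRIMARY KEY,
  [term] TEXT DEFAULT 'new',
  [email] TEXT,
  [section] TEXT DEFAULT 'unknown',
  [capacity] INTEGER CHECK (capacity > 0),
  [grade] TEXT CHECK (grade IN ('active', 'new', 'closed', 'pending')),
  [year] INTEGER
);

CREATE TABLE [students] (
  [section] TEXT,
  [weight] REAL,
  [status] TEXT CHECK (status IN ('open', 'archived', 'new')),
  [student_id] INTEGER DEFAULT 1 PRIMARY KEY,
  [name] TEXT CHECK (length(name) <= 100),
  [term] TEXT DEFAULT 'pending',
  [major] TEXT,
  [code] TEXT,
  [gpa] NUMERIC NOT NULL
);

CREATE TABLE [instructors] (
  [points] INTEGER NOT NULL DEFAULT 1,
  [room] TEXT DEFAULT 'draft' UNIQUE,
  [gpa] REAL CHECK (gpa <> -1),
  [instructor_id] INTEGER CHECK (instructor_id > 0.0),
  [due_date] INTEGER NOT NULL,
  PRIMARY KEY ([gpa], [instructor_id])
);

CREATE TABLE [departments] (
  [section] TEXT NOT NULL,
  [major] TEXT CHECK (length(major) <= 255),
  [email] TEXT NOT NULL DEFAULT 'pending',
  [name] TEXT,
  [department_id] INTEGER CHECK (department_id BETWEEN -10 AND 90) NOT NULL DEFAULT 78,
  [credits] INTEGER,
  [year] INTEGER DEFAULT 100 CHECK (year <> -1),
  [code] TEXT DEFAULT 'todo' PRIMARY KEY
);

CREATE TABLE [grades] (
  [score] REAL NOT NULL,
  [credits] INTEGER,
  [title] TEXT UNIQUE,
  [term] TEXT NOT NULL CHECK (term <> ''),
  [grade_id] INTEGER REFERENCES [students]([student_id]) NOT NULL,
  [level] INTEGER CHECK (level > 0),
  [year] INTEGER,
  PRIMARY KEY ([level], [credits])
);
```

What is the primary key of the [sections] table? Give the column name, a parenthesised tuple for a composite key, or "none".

section_id

section_id is declared PRIMARY KEY inline on the column.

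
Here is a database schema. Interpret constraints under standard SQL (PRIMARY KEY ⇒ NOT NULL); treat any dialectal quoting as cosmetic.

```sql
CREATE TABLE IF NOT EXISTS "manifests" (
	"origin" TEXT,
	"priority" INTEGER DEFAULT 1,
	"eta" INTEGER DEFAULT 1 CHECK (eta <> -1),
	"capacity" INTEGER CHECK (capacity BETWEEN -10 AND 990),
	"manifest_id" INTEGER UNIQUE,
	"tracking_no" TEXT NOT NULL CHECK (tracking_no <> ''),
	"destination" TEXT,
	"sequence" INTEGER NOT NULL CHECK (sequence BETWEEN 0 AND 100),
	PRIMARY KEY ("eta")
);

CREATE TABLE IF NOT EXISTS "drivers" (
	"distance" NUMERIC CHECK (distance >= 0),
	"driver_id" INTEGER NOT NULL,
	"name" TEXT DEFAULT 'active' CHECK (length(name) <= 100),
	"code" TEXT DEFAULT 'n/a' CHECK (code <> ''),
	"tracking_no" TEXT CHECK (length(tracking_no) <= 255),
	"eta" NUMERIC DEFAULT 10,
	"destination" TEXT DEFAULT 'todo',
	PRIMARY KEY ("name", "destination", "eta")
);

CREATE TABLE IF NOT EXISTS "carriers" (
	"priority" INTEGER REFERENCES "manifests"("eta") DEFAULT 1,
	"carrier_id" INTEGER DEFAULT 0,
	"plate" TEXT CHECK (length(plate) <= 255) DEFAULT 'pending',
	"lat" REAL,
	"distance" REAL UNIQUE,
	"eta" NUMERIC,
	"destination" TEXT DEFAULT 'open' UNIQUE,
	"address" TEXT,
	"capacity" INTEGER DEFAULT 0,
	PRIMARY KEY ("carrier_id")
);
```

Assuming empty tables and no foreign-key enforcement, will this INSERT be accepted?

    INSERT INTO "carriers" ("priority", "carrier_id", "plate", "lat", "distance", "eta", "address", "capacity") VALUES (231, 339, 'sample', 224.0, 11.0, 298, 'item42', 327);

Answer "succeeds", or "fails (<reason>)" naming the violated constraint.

NOT NULL columns: carrier_id is supplied.
CHECK constraints: 'sample' satisfies (length(plate) <= 255).
No constraint is violated.

succeeds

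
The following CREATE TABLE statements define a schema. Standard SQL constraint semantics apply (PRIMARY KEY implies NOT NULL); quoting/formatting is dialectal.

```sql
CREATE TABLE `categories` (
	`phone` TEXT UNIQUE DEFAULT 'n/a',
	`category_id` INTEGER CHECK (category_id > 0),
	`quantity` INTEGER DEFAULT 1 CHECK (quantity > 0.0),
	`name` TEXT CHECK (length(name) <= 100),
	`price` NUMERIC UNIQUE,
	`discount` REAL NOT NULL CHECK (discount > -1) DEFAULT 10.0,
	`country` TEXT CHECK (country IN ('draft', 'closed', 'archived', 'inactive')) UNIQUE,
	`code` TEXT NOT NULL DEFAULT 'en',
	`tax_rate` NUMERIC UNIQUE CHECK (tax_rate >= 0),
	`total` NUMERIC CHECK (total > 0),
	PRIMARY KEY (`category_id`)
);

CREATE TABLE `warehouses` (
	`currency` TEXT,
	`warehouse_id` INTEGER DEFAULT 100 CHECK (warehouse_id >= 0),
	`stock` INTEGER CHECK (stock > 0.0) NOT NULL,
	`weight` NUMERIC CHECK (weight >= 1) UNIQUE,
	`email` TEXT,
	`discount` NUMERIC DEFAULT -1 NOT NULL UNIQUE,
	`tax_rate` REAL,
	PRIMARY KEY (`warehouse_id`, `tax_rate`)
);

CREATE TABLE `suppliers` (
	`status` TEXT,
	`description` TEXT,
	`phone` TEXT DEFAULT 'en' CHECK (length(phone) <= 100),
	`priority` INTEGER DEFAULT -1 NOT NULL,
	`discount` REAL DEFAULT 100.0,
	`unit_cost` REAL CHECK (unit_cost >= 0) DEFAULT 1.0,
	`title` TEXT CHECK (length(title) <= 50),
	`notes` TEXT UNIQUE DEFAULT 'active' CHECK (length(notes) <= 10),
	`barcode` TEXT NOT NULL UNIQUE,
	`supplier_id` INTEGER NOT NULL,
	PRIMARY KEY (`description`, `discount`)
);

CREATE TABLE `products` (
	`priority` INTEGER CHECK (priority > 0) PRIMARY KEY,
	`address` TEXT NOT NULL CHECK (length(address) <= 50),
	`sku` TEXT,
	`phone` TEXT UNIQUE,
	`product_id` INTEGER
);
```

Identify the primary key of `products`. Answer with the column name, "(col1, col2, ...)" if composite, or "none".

priority is declared PRIMARY KEY inline on the column.

priority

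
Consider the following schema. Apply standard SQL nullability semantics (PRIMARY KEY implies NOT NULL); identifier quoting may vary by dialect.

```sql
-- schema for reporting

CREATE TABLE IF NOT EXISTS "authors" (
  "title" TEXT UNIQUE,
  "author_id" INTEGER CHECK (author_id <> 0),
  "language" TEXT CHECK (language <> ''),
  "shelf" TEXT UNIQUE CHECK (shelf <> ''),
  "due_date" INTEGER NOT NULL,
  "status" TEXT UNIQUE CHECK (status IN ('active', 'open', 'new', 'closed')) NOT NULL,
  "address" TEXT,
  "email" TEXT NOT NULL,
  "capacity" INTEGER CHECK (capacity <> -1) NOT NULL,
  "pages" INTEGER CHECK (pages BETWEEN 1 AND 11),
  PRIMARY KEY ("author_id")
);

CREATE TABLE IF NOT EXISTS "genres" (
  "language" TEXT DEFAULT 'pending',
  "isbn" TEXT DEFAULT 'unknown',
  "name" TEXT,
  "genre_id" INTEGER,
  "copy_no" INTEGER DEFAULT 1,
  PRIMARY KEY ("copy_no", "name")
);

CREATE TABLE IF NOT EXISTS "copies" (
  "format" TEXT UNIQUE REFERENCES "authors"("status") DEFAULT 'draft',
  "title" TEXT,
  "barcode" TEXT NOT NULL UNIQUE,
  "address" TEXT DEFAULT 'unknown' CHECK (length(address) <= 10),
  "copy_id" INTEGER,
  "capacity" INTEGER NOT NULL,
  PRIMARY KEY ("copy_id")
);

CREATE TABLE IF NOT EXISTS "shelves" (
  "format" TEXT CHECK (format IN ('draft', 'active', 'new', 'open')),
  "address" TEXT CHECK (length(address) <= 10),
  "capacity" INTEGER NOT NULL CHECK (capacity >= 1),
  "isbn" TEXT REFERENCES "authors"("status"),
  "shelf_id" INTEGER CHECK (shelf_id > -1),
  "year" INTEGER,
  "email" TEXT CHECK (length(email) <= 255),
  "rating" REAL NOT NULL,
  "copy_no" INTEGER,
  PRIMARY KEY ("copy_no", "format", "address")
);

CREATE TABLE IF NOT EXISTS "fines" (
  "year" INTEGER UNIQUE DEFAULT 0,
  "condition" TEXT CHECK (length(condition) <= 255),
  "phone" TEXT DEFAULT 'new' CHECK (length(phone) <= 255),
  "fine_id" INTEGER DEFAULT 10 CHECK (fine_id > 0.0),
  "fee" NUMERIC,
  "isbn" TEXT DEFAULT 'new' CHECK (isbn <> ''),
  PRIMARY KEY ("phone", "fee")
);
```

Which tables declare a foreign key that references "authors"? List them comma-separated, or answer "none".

copies, shelves

- copies.format references authors(status).
- shelves.isbn references authors(status).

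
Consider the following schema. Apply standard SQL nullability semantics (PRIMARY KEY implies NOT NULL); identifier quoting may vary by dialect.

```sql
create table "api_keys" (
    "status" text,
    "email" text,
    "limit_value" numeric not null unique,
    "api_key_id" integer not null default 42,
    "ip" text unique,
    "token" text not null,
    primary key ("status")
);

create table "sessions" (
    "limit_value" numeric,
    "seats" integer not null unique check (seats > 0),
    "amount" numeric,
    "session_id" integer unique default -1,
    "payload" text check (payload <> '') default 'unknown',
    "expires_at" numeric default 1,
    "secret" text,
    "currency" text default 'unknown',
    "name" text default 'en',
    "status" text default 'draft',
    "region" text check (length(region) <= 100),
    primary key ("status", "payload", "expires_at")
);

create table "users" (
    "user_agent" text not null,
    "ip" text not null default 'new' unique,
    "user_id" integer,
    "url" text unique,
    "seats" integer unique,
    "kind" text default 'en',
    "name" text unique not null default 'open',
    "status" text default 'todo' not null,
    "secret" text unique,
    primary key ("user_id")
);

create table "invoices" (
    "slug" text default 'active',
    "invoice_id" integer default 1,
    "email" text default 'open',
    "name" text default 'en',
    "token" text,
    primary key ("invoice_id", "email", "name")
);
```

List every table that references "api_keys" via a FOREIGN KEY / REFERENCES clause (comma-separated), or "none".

none

No REFERENCES clause anywhere in the schema names api_keys.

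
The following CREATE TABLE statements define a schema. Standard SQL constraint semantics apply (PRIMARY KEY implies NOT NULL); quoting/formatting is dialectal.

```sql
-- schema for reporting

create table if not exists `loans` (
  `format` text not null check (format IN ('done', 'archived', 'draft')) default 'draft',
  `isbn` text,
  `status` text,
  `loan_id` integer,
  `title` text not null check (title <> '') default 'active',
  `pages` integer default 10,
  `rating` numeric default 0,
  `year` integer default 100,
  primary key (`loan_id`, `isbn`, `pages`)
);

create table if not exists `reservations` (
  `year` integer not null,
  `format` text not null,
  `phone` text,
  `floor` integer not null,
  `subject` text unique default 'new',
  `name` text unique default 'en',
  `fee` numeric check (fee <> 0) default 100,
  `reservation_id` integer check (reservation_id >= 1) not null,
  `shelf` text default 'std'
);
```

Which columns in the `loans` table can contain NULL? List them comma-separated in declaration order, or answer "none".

status, rating, year

- format: declared NOT NULL → not nullable.
- isbn: part of the PRIMARY KEY, which implies NOT NULL → not nullable.
- status: no NOT NULL constraint applies → nullable.
- loan_id: part of the PRIMARY KEY, which implies NOT NULL → not nullable.
- title: declared NOT NULL → not nullable.
- pages: part of the PRIMARY KEY, which implies NOT NULL → not nullable.
- rating: DEFAULT only fills an omitted column; an explicit NULL is still allowed → nullable.
- year: DEFAULT only fills an omitted column; an explicit NULL is still allowed → nullable.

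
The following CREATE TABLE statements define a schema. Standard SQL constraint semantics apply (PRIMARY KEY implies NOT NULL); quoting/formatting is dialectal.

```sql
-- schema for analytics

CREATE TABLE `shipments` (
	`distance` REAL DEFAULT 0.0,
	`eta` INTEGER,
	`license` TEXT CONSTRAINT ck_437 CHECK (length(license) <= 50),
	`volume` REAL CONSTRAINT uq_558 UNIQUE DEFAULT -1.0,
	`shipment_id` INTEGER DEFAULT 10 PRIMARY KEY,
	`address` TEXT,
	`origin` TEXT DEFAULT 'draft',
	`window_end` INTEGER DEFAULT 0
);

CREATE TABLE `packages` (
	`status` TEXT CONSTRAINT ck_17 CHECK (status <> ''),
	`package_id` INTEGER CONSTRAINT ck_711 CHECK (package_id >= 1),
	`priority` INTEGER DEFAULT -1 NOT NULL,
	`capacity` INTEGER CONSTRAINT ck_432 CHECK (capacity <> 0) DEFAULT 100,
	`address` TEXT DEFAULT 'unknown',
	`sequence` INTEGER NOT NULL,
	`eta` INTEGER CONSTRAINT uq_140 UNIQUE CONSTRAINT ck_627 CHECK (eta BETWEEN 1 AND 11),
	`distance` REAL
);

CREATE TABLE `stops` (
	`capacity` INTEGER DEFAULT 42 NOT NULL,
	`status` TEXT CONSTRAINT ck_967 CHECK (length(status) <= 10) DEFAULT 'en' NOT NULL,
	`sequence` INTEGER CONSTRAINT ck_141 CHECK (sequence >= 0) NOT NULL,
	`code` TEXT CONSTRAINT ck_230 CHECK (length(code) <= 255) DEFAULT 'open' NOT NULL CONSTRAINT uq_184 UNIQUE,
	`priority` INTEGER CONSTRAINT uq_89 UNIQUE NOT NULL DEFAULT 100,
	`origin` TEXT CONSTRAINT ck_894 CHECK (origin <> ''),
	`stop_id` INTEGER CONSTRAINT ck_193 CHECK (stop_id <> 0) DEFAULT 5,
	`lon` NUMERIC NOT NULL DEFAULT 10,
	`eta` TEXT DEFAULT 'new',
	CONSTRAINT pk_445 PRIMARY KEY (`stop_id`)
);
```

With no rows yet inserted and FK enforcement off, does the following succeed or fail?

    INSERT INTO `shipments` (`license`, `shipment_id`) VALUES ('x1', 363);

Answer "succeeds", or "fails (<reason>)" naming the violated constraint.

succeeds

NOT NULL columns: shipment_id is supplied.
CHECK constraints: 'x1' satisfies (length(license) <= 50).
No constraint is violated.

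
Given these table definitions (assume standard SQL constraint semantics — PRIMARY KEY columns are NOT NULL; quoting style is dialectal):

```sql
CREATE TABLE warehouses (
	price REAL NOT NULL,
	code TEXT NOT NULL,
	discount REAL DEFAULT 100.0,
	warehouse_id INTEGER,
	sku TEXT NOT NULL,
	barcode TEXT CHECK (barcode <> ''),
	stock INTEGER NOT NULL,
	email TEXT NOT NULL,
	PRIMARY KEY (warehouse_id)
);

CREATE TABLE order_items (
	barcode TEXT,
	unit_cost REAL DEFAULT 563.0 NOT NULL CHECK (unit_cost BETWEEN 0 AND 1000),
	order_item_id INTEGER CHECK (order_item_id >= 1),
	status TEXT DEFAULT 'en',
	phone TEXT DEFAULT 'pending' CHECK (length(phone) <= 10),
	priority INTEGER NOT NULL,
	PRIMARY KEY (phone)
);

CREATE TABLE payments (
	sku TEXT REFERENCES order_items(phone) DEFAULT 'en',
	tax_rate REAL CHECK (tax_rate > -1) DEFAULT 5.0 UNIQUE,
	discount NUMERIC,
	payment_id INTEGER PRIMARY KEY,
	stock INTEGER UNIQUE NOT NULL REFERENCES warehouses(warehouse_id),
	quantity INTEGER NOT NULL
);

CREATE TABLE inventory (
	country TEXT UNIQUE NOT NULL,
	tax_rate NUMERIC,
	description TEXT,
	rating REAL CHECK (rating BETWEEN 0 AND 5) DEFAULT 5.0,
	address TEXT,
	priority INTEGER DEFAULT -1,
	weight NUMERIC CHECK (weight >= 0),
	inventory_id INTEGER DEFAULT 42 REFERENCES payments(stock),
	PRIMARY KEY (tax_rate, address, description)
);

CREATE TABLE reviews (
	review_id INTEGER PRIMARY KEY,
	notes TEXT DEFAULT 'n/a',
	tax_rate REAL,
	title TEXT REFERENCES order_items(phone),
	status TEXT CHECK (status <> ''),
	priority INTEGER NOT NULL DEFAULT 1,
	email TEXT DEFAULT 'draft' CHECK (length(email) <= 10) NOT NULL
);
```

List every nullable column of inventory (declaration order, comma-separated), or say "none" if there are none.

rating, priority, weight, inventory_id

- country: declared NOT NULL → not nullable.
- tax_rate: part of the PRIMARY KEY, which implies NOT NULL → not nullable.
- description: part of the PRIMARY KEY, which implies NOT NULL → not nullable.
- rating: CHECK does not forbid NULL (a CHECK constraint passes when its expression is NULL) → nullable.
- address: part of the PRIMARY KEY, which implies NOT NULL → not nullable.
- priority: DEFAULT only fills an omitted column; an explicit NULL is still allowed → nullable.
- weight: CHECK does not forbid NULL (a CHECK constraint passes when its expression is NULL) → nullable.
- inventory_id: a foreign key column may be NULL unless separately constrained → nullable.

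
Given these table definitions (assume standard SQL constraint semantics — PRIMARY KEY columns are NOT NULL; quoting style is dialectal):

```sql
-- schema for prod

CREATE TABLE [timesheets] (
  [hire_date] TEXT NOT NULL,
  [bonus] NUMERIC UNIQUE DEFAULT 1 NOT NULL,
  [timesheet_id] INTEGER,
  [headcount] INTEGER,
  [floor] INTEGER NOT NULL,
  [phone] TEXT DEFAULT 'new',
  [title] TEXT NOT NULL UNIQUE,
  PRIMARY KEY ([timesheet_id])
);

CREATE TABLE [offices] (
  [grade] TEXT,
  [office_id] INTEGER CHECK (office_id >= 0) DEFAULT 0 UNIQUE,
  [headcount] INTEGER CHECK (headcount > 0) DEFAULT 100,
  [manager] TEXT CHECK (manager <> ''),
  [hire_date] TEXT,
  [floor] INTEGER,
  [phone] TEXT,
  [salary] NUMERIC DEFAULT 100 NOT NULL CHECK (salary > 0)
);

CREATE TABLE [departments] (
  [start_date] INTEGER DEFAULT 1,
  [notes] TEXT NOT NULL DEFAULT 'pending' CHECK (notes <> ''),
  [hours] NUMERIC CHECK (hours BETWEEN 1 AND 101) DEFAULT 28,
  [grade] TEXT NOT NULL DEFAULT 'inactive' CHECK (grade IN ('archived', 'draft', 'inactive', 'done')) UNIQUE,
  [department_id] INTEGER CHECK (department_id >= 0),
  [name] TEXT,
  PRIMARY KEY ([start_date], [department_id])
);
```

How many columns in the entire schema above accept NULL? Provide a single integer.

timesheets: 2 nullable (headcount, phone — PK (timesheet_id) and explicit NOT NULL columns excluded).
offices: 7 nullable (grade, office_id, headcount, manager, hire_date, floor, phone — PK none and explicit NOT NULL columns excluded).
departments: 2 nullable (hours, name — PK (start_date, department_id) and explicit NOT NULL columns excluded).
Total: 2 + 7 + 2 = 11.

11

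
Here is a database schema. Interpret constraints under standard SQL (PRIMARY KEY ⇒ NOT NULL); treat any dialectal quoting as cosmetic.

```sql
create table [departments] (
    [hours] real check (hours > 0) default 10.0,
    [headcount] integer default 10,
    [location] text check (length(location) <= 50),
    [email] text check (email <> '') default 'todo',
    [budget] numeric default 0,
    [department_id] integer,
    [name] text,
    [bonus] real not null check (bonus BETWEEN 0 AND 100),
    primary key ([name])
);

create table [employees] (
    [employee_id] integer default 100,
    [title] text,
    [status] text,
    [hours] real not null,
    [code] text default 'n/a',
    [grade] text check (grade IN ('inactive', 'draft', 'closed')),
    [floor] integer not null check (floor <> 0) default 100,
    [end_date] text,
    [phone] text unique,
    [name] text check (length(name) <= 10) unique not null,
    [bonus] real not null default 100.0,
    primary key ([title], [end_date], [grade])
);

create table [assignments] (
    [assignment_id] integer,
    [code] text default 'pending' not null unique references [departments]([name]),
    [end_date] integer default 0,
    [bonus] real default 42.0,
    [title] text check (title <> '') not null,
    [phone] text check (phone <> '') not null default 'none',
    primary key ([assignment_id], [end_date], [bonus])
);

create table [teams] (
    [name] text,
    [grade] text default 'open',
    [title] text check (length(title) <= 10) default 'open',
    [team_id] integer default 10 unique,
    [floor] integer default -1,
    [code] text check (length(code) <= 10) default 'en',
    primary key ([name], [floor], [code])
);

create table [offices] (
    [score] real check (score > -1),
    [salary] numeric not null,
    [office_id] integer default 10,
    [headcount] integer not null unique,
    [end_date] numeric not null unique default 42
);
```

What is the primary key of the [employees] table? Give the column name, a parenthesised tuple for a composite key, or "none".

A table-level PRIMARY KEY clause names 3 columns: title, end_date, grade.
This is a composite key — the combination is unique, not each column individually.

(title, end_date, grade)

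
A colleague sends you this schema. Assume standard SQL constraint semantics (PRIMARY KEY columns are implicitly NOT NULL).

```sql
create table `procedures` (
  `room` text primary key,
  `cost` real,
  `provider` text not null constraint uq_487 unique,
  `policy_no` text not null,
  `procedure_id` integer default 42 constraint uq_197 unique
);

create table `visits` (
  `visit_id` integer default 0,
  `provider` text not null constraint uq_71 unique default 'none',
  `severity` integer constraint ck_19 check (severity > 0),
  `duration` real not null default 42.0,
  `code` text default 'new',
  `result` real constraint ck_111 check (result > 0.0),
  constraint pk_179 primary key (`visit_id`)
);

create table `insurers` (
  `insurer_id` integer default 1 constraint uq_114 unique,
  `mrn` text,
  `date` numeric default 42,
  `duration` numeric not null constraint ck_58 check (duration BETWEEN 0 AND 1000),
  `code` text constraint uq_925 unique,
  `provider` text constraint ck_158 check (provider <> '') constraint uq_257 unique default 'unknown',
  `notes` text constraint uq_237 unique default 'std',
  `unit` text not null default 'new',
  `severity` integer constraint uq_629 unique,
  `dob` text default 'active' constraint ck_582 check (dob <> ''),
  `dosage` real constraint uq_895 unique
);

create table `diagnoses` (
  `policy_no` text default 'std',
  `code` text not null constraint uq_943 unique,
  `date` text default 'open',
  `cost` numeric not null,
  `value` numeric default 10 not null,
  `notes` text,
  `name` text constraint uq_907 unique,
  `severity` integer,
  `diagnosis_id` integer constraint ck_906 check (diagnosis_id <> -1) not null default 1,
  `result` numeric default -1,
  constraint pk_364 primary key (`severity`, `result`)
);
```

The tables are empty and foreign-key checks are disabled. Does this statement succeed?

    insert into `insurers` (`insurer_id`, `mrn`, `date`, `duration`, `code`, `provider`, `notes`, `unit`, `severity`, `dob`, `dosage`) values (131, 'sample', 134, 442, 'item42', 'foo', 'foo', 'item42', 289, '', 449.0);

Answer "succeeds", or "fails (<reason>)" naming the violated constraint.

The value '' for dob violates CHECK (dob <> '').

fails (CHECK on dob)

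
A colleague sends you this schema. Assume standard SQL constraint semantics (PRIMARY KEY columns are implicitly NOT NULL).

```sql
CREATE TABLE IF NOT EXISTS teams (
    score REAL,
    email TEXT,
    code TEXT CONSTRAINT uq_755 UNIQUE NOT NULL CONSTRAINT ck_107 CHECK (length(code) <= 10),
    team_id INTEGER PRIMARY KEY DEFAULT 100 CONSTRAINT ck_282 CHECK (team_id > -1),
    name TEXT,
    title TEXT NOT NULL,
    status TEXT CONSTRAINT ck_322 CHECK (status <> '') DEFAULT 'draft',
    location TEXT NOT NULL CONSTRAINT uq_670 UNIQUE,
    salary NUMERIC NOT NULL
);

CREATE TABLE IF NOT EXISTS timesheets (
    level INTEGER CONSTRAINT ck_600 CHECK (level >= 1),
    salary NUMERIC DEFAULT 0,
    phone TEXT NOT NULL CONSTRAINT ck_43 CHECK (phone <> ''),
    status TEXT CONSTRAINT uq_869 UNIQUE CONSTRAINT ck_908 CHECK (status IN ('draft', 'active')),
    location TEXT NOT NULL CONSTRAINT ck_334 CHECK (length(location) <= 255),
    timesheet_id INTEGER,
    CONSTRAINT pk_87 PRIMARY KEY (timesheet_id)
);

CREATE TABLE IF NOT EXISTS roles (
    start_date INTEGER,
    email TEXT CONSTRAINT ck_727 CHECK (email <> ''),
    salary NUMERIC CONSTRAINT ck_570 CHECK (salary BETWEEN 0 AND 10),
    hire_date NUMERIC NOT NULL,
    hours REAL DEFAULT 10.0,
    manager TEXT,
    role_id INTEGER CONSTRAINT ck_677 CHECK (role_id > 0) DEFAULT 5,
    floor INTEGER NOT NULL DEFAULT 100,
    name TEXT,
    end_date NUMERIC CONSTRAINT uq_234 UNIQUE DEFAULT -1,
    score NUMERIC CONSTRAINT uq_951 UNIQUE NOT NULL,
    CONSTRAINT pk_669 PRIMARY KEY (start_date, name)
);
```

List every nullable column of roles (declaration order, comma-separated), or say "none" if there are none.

- start_date: part of the PRIMARY KEY, which implies NOT NULL → not nullable.
- email: CHECK does not forbid NULL (a CHECK constraint passes when its expression is NULL) → nullable.
- salary: CHECK does not forbid NULL (a CHECK constraint passes when its expression is NULL) → nullable.
- hire_date: declared NOT NULL → not nullable.
- hours: DEFAULT only fills an omitted column; an explicit NULL is still allowed → nullable.
- manager: no NOT NULL constraint applies → nullable.
- role_id: CHECK does not forbid NULL (a CHECK constraint passes when its expression is NULL) → nullable.
- floor: declared NOT NULL → not nullable.
- name: part of the PRIMARY KEY, which implies NOT NULL → not nullable.
- end_date: UNIQUE does not imply NOT NULL → nullable.
- score: declared NOT NULL → not nullable.

email, salary, hours, manager, role_id, end_date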